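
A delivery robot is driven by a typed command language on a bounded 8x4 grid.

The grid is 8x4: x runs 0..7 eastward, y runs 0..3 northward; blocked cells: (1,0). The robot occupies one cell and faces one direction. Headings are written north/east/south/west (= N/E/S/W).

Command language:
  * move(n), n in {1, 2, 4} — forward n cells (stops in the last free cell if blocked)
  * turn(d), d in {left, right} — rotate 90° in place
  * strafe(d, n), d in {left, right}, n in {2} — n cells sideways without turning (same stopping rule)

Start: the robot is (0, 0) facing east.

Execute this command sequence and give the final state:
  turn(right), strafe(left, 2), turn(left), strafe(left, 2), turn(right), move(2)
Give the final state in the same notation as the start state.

initial: (0, 0) facing east
step 1 (turn(right)): (0, 0) facing south
step 2 (strafe(left, 2)): (0, 0) facing south
step 3 (turn(left)): (0, 0) facing east
step 4 (strafe(left, 2)): (0, 2) facing east
step 5 (turn(right)): (0, 2) facing south
step 6 (move(2)): (0, 0) facing south

(0, 0) facing south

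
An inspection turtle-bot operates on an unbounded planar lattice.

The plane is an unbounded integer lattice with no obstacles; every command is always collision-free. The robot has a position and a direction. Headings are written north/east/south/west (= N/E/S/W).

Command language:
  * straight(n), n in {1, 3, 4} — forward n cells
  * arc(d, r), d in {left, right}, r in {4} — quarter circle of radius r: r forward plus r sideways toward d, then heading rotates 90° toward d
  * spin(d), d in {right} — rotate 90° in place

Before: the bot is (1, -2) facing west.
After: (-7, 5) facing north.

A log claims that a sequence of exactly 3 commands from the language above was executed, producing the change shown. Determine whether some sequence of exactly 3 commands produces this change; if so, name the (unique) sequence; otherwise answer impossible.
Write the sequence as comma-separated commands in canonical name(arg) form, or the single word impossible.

key: cell and facing (now N) both changed — the 3 commands mix motion and turning
from: (1, -2) facing west
t=1 straight(4) ⇒ (-3, -2) facing west
t=2 arc(right, 4) ⇒ (-7, 2) facing north
t=3 straight(3) ⇒ (-7, 5) facing north
all 216 alternatives checked — unique.

straight(4), arc(right, 4), straight(3)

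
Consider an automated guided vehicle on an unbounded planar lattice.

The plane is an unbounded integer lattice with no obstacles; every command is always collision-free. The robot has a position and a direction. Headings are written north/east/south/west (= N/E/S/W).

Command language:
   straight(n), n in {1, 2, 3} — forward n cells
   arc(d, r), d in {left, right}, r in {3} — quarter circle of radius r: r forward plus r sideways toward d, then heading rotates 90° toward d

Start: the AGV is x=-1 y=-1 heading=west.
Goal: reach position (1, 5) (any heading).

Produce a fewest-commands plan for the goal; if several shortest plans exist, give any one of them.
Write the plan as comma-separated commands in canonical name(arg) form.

initial: x=-1 y=-1 heading=west
1. arc(right, 3) → x=-4 y=2 heading=north
2. arc(right, 3) → x=-1 y=5 heading=east
3. straight(2) → x=1 y=5 heading=east
minimal: 3 command(s), checked below 3.

arc(right, 3), arc(right, 3), straight(2)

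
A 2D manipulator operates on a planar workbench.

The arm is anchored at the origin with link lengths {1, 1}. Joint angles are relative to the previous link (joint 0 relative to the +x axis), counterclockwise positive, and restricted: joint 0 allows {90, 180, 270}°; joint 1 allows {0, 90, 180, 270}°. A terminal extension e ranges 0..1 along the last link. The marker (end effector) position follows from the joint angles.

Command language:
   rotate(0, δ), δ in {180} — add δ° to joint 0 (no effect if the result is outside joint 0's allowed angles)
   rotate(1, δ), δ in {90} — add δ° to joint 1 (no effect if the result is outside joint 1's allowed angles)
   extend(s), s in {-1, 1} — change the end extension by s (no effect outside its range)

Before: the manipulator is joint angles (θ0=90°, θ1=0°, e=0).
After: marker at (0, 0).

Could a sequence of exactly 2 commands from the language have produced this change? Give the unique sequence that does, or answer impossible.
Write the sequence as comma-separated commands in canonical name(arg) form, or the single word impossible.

rotate(1, 90), rotate(1, 90)

t0: joint angles (θ0=90°, θ1=0°, e=0)
t=1 rotate(1, 90) ⇒ joint angles (θ0=90°, θ1=90°, e=0)
t=2 rotate(1, 90) ⇒ joint angles (θ0=90°, θ1=180°, e=0)
no rival 2-sequence matches.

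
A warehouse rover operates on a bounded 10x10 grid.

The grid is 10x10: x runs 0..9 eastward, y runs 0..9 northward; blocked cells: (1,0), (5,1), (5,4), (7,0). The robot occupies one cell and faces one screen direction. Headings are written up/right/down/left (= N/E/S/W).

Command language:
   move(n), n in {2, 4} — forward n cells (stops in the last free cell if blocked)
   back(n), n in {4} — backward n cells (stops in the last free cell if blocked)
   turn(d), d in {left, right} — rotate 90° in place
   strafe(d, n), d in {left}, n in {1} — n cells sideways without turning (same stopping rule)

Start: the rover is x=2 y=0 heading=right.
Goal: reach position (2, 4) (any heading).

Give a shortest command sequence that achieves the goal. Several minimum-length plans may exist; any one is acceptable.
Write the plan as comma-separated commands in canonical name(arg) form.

turn(left), move(4)

from: x=2 y=0 heading=right
t=1 turn(left) ⇒ x=2 y=0 heading=up
t=2 move(4) ⇒ x=2 y=4 heading=up
minimal: 2 command(s), checked below 2.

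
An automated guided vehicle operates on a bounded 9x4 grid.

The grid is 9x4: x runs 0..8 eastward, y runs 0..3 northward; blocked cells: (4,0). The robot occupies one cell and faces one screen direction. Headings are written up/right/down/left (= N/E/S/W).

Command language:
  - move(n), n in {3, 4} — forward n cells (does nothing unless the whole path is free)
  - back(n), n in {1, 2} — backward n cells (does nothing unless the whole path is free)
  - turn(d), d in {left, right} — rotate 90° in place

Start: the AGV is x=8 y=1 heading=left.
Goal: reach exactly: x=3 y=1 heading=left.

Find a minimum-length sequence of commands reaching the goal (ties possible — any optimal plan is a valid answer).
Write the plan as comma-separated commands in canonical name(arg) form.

move(3), move(3), back(1)

start: x=8 y=1 heading=left
[1] after move(3): x=5 y=1 heading=left
[2] after move(3): x=2 y=1 heading=left
[3] after back(1): x=3 y=1 heading=left
minimal: 3 command(s), checked below 3.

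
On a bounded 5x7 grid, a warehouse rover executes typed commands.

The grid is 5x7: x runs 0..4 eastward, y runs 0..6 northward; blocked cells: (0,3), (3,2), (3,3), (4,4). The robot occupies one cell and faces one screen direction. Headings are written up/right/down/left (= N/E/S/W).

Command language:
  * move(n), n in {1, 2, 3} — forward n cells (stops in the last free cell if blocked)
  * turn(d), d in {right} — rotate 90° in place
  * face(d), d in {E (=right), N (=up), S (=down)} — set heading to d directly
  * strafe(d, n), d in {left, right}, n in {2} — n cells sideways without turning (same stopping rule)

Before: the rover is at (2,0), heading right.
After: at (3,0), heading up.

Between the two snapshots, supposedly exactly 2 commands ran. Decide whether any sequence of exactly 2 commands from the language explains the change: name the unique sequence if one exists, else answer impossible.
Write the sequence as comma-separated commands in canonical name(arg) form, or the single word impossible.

move(1), face(N)

key: order matters: swapping move(1) and face(N) lands elsewhere
begin: at (2,0), heading right
step 1 (move(1)): at (3,0), heading right
step 2 (face(N)): at (3,0), heading up
all 81 alternatives checked — unique.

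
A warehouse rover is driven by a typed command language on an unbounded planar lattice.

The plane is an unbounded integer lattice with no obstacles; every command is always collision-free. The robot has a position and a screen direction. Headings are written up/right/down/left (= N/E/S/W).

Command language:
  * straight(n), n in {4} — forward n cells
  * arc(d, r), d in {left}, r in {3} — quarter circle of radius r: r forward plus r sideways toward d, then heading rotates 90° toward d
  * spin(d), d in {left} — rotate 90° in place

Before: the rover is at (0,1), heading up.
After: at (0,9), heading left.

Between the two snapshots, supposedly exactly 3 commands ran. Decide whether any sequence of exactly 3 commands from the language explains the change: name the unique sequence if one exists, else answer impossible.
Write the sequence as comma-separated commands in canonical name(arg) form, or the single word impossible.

key: cell and facing (now W) both changed — the 3 commands mix motion and turning
begin: at (0,1), heading up
t=1 straight(4) ⇒ at (0,5), heading up
t=2 straight(4) ⇒ at (0,9), heading up
t=3 spin(left) ⇒ at (0,9), heading left
no other 3-command option fits: unique.

straight(4), straight(4), spin(left)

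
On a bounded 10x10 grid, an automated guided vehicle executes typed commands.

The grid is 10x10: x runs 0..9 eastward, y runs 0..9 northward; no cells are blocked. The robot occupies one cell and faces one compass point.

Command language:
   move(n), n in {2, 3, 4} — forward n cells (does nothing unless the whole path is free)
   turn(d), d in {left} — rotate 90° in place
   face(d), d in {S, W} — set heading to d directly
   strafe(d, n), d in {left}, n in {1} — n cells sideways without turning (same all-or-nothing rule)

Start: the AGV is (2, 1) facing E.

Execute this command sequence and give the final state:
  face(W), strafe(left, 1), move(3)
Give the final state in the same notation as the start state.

(2, 0) facing W

start: (2, 1) facing E
step 1 (face(W)): (2, 1) facing W
step 2 (strafe(left, 1)): (2, 0) facing W
step 3 (move(3)): (2, 0) facing W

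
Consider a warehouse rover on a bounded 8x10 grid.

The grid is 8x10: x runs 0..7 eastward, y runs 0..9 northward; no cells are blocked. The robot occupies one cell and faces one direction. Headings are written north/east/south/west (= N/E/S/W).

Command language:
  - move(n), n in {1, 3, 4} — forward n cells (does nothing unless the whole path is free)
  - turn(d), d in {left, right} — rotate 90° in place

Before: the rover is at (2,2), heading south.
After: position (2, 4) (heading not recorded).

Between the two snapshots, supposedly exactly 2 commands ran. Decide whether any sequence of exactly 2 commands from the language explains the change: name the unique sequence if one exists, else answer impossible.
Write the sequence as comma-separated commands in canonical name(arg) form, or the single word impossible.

every 2-command combo misses the target.

impossible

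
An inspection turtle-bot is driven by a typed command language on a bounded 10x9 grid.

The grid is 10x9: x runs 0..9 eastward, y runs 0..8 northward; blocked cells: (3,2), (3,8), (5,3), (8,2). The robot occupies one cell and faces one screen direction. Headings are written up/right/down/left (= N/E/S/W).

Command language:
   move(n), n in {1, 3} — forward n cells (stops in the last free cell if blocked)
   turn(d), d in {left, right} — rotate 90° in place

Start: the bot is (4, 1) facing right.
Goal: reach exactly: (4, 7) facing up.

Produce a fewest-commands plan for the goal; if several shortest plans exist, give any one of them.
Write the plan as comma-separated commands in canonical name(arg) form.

initial: (4, 1) facing right
t=1 turn(left) ⇒ (4, 1) facing up
t=2 move(3) ⇒ (4, 4) facing up
t=3 move(3) ⇒ (4, 7) facing up
nothing shorter than 3 reaches the goal.

turn(left), move(3), move(3)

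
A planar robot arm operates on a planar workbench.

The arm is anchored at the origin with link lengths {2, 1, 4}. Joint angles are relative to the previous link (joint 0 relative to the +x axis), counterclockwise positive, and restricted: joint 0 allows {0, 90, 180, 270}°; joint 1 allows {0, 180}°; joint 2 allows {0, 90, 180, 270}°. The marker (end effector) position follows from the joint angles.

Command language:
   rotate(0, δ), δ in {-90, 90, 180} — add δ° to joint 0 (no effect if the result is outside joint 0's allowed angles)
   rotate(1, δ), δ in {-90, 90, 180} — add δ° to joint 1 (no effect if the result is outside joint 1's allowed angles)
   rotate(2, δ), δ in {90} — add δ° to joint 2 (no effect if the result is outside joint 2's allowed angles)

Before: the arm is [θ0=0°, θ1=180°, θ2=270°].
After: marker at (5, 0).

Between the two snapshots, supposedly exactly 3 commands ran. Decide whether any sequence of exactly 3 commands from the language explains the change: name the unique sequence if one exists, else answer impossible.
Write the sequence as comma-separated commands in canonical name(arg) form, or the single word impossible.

rotate(2, 90), rotate(2, 90), rotate(2, 90)

initial: [θ0=0°, θ1=180°, θ2=270°]
1. rotate(2, 90) → [θ0=0°, θ1=180°, θ2=0°]
2. rotate(2, 90) → [θ0=0°, θ1=180°, θ2=90°]
3. rotate(2, 90) → [θ0=0°, θ1=180°, θ2=180°]
uniquely the one of 343 3-step routes that fits.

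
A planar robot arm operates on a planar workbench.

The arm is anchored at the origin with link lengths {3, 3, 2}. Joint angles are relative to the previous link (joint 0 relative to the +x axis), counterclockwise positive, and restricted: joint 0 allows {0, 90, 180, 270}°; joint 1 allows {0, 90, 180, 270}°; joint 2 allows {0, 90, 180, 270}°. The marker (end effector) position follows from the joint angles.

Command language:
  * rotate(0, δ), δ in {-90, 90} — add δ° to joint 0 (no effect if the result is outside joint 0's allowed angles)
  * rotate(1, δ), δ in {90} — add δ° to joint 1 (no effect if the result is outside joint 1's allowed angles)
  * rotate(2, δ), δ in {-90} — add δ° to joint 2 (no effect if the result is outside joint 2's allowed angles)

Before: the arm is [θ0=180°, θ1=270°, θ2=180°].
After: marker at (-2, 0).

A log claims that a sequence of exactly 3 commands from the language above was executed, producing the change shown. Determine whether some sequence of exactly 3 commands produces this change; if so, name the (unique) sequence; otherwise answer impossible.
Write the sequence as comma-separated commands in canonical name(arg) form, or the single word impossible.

start: [θ0=180°, θ1=270°, θ2=180°]
step 1 (rotate(1, 90)): [θ0=180°, θ1=0°, θ2=180°]
step 2 (rotate(1, 90)): [θ0=180°, θ1=90°, θ2=180°]
step 3 (rotate(1, 90)): [θ0=180°, θ1=180°, θ2=180°]
no rival 3-sequence matches.

rotate(1, 90), rotate(1, 90), rotate(1, 90)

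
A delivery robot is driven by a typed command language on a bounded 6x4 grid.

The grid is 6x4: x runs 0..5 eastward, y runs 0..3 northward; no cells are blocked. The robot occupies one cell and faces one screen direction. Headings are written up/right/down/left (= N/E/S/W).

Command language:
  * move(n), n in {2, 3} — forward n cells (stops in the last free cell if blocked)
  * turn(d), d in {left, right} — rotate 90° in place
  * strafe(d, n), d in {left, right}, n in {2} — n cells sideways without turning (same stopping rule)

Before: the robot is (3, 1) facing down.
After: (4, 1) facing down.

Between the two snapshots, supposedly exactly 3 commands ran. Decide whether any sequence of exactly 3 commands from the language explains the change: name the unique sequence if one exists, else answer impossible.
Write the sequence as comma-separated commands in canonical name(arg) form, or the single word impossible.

no 3-step route produces this change.

impossible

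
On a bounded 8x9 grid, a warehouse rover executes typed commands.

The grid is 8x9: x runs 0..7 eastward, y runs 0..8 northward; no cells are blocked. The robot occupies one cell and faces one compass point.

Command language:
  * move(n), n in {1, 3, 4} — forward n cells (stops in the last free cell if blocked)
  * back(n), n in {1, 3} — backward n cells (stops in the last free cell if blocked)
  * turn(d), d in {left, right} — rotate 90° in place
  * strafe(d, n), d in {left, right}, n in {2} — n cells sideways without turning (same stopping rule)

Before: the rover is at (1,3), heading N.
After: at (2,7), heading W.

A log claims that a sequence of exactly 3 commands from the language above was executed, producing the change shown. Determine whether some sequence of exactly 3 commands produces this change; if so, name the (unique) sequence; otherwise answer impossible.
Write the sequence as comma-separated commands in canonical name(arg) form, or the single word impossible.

move(4), turn(left), back(1)

key: position moved to (2,7) AND the heading swung to W — translation plus rotation needed
begin: at (1,3), heading N
step 1 (move(4)): at (1,7), heading N
step 2 (turn(left)): at (1,7), heading W
step 3 (back(1)): at (2,7), heading W
no other 3-command option fits: unique.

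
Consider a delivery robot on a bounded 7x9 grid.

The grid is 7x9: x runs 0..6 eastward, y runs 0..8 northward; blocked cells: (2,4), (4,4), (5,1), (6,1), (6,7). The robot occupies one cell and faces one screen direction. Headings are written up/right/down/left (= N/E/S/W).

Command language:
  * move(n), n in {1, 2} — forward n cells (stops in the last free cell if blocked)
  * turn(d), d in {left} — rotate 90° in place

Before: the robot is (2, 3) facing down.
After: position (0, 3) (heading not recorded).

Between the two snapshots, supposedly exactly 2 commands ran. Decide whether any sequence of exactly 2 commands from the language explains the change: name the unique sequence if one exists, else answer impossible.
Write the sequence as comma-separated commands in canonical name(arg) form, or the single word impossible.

impossible

checked all 2-command options: none fits.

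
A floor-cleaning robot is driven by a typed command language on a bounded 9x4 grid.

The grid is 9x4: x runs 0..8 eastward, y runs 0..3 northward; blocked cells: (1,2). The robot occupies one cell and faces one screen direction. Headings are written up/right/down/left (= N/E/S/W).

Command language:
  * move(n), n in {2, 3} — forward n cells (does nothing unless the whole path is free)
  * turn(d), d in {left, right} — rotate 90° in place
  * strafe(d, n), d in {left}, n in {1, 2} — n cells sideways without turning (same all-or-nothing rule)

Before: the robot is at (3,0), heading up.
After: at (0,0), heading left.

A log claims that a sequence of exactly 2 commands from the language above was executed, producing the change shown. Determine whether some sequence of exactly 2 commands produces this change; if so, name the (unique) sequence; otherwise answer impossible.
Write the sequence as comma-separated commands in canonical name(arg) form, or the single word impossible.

key: position moved to (0,0) AND the heading swung to W — translation plus rotation needed
initial: at (3,0), heading up
[1] after turn(left): at (3,0), heading left
[2] after move(3): at (0,0), heading left
no rival 2-sequence matches.

turn(left), move(3)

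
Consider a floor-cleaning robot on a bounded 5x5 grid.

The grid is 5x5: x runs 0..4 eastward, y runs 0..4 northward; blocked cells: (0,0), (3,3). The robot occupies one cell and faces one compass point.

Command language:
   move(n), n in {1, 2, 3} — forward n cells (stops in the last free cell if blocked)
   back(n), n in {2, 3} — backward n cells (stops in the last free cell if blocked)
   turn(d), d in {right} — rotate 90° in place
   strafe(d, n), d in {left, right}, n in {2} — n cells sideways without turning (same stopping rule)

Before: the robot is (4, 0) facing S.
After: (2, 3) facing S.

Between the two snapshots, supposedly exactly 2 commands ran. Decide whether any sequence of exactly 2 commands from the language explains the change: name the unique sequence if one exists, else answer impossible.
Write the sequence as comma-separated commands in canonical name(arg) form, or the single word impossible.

key: order matters: swapping strafe(right, 2) and back(3) lands elsewhere
start: (4, 0) facing S
t=1 strafe(right, 2) ⇒ (2, 0) facing S
t=2 back(3) ⇒ (2, 3) facing S
all 64 alternatives checked — unique.

strafe(right, 2), back(3)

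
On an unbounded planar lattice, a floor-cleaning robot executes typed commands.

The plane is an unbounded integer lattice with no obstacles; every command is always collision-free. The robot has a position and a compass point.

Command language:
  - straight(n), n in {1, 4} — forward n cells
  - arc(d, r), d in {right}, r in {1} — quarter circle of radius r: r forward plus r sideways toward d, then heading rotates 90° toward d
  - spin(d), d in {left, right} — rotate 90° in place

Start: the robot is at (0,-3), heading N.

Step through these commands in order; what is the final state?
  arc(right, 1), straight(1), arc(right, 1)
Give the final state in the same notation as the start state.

from: at (0,-3), heading N
[1] after arc(right, 1): at (1,-2), heading E
[2] after straight(1): at (2,-2), heading E
[3] after arc(right, 1): at (3,-3), heading S

at (3,-3), heading S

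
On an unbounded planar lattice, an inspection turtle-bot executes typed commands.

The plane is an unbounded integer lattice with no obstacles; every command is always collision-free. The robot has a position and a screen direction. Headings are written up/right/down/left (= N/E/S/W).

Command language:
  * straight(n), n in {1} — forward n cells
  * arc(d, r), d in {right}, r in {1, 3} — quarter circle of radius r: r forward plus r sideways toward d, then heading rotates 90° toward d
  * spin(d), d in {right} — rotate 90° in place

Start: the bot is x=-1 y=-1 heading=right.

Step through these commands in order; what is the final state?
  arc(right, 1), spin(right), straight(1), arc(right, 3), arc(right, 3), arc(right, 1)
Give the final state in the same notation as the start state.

x=0 y=3 heading=down

initial: x=-1 y=-1 heading=right
[1] after arc(right, 1): x=0 y=-2 heading=down
[2] after spin(right): x=0 y=-2 heading=left
[3] after straight(1): x=-1 y=-2 heading=left
[4] after arc(right, 3): x=-4 y=1 heading=up
[5] after arc(right, 3): x=-1 y=4 heading=right
[6] after arc(right, 1): x=0 y=3 heading=down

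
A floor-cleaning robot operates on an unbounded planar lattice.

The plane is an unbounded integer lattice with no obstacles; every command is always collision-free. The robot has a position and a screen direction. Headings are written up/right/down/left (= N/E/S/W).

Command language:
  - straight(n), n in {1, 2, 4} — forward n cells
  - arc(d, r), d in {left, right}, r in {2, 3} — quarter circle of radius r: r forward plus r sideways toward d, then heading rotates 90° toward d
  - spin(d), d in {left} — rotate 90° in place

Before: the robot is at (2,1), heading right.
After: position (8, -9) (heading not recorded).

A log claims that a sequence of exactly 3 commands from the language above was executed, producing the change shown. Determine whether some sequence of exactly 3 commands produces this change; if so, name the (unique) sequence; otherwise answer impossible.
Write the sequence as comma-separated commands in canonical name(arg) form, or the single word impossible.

key: running arc(left, 3) before arc(right, 3) would end elsewhere — order is forced
start: at (2,1), heading right
1. arc(right, 3) → at (5,-2), heading down
2. straight(4) → at (5,-6), heading down
3. arc(left, 3) → at (8,-9), heading right
all 512 alternatives checked — unique.

arc(right, 3), straight(4), arc(left, 3)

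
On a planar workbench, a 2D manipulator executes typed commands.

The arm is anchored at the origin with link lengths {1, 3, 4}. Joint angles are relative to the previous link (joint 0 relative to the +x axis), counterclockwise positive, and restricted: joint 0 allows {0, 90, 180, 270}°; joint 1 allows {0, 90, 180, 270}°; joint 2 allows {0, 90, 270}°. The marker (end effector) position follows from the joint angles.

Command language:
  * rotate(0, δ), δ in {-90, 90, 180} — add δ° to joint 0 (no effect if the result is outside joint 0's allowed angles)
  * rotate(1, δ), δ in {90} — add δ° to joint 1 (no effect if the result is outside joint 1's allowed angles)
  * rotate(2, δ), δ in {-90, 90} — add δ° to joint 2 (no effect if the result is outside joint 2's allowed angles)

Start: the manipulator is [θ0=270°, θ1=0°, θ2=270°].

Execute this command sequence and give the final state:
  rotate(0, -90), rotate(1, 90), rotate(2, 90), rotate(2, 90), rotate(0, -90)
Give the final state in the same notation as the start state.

begin: [θ0=270°, θ1=0°, θ2=270°]
t=1 rotate(0, -90) ⇒ [θ0=180°, θ1=0°, θ2=270°]
t=2 rotate(1, 90) ⇒ [θ0=180°, θ1=90°, θ2=270°]
t=3 rotate(2, 90) ⇒ [θ0=180°, θ1=90°, θ2=0°]
t=4 rotate(2, 90) ⇒ [θ0=180°, θ1=90°, θ2=90°]
t=5 rotate(0, -90) ⇒ [θ0=90°, θ1=90°, θ2=90°]

[θ0=90°, θ1=90°, θ2=90°]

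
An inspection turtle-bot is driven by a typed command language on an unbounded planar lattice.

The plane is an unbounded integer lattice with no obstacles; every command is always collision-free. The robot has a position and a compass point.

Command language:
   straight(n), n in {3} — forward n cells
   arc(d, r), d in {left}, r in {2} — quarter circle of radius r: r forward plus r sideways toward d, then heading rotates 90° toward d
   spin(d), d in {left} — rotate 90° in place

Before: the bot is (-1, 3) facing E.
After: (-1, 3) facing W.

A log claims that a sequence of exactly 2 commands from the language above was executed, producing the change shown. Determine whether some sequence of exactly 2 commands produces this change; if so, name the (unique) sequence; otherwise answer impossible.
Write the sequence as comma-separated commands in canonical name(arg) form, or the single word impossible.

spin(left), spin(left)

key: parked at (-1,3) the whole time — nothing moves the robot
begin: (-1, 3) facing E
1. spin(left) → (-1, 3) facing N
2. spin(left) → (-1, 3) facing W
all 9 alternatives checked — unique.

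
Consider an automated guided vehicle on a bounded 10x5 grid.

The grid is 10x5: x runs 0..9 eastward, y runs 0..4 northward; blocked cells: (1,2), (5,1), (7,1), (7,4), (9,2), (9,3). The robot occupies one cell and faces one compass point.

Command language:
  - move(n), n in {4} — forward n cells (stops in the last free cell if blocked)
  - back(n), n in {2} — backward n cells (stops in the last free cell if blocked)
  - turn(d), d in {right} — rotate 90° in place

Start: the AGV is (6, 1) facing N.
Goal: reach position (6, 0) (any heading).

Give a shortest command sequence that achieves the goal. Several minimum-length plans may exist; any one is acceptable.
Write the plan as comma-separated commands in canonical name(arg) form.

back(2)

t0: (6, 1) facing N
t=1 back(2) ⇒ (6, 0) facing N
no 0-step plan works, so 1 is optimal.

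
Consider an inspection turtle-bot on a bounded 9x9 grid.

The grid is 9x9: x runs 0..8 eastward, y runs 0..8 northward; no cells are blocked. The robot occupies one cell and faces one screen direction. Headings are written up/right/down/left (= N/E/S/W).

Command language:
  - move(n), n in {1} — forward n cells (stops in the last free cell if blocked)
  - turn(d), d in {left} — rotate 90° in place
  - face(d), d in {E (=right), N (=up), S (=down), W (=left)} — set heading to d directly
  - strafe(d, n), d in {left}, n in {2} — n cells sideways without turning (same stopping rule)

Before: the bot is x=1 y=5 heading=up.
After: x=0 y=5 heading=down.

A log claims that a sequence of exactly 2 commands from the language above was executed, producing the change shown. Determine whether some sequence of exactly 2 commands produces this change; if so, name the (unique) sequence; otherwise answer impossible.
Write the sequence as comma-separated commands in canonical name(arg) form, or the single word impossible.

strafe(left, 2), face(S)

key: running face(S) before strafe(left, 2) would end elsewhere — order is forced
begin: x=1 y=5 heading=up
[1] after strafe(left, 2): x=0 y=5 heading=up
[2] after face(S): x=0 y=5 heading=down
no other 2-command option fits: unique.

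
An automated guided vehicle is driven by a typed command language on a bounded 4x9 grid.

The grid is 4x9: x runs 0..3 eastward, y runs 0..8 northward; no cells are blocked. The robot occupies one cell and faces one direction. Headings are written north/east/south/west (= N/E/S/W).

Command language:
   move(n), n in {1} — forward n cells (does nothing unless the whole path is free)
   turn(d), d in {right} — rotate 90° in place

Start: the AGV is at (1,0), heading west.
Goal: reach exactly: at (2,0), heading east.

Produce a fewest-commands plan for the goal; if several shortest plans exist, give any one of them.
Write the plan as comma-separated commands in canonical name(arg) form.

initial: at (1,0), heading west
[1] after turn(right): at (1,0), heading north
[2] after turn(right): at (1,0), heading east
[3] after move(1): at (2,0), heading east
nothing shorter than 3 reaches the goal.

turn(right), turn(right), move(1)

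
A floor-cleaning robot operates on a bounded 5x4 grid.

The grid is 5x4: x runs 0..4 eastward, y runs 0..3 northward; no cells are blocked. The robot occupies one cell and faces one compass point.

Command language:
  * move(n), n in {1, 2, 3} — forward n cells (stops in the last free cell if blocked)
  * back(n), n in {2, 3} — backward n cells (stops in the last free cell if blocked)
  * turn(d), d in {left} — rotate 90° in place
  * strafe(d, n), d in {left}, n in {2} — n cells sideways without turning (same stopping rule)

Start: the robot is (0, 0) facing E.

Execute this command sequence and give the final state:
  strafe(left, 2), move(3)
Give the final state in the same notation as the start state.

(3, 2) facing E

start: (0, 0) facing E
t=1 strafe(left, 2) ⇒ (0, 2) facing E
t=2 move(3) ⇒ (3, 2) facing E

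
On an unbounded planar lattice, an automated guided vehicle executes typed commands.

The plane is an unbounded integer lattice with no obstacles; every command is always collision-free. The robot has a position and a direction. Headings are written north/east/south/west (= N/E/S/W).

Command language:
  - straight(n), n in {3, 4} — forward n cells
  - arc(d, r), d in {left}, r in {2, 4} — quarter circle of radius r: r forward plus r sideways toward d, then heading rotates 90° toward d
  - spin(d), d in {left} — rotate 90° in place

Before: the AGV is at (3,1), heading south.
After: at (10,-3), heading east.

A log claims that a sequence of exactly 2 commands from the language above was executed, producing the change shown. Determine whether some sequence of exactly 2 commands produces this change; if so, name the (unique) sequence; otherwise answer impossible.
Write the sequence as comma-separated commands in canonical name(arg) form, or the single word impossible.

key: cell and facing (now E) both changed — the 2 commands mix motion and turning
start: at (3,1), heading south
[1] after arc(left, 4): at (7,-3), heading east
[2] after straight(3): at (10,-3), heading east
no rival 2-sequence matches.

arc(left, 4), straight(3)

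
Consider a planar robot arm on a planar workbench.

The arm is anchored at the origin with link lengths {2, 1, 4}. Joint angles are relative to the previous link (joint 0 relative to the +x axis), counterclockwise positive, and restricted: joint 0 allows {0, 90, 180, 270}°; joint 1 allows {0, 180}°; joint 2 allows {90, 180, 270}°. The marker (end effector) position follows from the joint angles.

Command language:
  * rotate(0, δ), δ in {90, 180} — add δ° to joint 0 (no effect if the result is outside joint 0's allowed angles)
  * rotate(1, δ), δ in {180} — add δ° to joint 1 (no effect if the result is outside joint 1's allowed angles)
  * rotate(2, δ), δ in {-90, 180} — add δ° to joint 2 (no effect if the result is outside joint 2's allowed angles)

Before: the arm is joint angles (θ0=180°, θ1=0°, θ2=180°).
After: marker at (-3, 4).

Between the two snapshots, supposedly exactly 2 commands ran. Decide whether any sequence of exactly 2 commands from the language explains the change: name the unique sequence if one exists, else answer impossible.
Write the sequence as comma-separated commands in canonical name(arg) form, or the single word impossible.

key: running rotate(2, 180) before rotate(2, -90) would end elsewhere — order is forced
initial: joint angles (θ0=180°, θ1=0°, θ2=180°)
1. rotate(2, -90) → joint angles (θ0=180°, θ1=0°, θ2=90°)
2. rotate(2, 180) → joint angles (θ0=180°, θ1=0°, θ2=270°)
no other 2-command option fits: unique.

rotate(2, -90), rotate(2, 180)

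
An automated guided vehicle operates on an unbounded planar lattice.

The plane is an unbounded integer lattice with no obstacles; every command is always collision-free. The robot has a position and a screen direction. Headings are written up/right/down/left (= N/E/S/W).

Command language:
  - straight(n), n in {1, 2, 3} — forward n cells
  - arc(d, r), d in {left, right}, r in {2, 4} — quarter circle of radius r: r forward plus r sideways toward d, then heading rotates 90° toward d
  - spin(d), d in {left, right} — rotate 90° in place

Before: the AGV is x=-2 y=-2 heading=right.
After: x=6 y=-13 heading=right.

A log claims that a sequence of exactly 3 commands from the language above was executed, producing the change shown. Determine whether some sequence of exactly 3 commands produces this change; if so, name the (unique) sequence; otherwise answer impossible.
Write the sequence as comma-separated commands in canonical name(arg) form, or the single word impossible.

key: still facing E at the end — net rotation zero over 3 steps
begin: x=-2 y=-2 heading=right
step 1 (arc(right, 4)): x=2 y=-6 heading=down
step 2 (straight(3)): x=2 y=-9 heading=down
step 3 (arc(left, 4)): x=6 y=-13 heading=right
uniquely the one of 729 3-step routes that fits.

arc(right, 4), straight(3), arc(left, 4)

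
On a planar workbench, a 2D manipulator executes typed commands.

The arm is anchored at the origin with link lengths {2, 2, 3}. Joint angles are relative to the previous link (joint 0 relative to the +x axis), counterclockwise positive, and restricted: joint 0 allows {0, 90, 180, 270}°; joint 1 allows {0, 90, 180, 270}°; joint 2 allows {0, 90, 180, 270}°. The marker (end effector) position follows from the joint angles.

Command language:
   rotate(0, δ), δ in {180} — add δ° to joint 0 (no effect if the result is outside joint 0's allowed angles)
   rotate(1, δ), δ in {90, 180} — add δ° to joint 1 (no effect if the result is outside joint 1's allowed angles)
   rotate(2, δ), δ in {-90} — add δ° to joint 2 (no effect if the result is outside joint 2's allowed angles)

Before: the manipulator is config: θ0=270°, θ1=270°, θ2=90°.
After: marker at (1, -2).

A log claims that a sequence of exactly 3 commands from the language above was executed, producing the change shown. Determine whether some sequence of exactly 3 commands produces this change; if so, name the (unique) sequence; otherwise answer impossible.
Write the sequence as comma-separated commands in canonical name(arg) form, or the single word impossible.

rotate(2, -90), rotate(2, -90), rotate(2, -90)

initial: config: θ0=270°, θ1=270°, θ2=90°
[1] after rotate(2, -90): config: θ0=270°, θ1=270°, θ2=0°
[2] after rotate(2, -90): config: θ0=270°, θ1=270°, θ2=270°
[3] after rotate(2, -90): config: θ0=270°, θ1=270°, θ2=180°
no rival 3-sequence matches.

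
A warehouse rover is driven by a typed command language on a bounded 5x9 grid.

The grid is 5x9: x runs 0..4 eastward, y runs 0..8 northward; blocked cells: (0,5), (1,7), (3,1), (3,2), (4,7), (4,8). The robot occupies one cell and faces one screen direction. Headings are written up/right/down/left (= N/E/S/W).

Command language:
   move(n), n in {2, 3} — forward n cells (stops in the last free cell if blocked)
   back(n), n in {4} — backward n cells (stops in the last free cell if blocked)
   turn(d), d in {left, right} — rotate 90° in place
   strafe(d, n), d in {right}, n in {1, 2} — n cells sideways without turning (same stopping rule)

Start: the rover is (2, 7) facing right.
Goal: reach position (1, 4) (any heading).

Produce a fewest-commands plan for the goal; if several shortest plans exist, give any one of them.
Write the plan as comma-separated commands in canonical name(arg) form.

start: (2, 7) facing right
t=1 turn(right) ⇒ (2, 7) facing down
t=2 move(3) ⇒ (2, 4) facing down
t=3 strafe(right, 1) ⇒ (1, 4) facing down
nothing shorter than 3 reaches the goal.

turn(right), move(3), strafe(right, 1)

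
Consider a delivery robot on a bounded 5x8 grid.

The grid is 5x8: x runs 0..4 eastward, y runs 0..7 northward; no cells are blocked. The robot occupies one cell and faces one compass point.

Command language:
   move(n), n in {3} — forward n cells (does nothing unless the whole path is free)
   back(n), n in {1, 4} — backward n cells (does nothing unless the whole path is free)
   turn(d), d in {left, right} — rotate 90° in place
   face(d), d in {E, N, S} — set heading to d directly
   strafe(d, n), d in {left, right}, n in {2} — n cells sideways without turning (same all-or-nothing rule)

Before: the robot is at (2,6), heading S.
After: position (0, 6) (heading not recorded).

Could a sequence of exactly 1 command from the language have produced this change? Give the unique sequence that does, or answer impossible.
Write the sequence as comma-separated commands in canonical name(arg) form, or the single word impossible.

from: at (2,6), heading S
[1] after strafe(right, 2): at (0,6), heading S
uniquely the one of 10 1-step routes that fits.

strafe(right, 2)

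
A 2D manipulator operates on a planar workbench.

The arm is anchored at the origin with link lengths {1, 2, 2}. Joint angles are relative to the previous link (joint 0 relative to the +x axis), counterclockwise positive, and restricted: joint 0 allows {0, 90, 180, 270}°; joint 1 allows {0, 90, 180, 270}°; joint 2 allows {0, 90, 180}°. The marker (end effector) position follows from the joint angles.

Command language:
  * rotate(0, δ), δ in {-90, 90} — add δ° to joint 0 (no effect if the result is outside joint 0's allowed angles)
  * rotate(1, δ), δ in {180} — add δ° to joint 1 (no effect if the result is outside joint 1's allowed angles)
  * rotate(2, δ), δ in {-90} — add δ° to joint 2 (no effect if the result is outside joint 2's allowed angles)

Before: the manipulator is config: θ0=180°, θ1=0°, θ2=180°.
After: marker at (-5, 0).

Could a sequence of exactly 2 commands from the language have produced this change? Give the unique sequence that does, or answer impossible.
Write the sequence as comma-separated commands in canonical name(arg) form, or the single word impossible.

rotate(2, -90), rotate(2, -90)

t0: config: θ0=180°, θ1=0°, θ2=180°
1. rotate(2, -90) → config: θ0=180°, θ1=0°, θ2=90°
2. rotate(2, -90) → config: θ0=180°, θ1=0°, θ2=0°
no rival 2-sequence matches.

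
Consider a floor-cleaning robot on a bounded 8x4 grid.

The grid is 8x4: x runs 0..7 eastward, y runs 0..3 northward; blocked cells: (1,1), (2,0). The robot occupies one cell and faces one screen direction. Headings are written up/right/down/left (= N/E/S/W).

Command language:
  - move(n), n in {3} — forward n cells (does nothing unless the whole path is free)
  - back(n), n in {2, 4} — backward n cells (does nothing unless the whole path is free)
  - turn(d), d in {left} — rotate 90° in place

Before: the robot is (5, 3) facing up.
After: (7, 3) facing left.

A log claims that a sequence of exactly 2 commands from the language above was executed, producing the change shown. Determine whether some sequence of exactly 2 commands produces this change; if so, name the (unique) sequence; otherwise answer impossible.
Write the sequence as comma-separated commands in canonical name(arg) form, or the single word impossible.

key: order matters: swapping turn(left) and back(2) lands elsewhere
begin: (5, 3) facing up
1. turn(left) → (5, 3) facing left
2. back(2) → (7, 3) facing left
all 16 alternatives checked — unique.

turn(left), back(2)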